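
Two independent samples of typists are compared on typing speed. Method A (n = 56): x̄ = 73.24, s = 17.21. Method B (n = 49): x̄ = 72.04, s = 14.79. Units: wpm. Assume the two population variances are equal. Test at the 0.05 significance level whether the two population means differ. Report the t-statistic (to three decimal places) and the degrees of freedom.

t = 0.380, df = 103

Let group 1 = method A, group 2 = method B. H0: μ_1 = μ_2; H1: μ_1 ≠ μ_2 (two-sample pooled-variance t-test, two-sided).
s_p² = [(56−1)·17.21² + (49−1)·14.79²]/(56+49−2) = 260.096
t = (73.24 − 72.04)/√[260.096·(1/56 + 1/49)] = 0.380
df = n₁ + n₂ − 2 = 103
Two-sided p-value ≈ 0.704
Since p ≈ 0.704 > α = 0.05, fail to reject H0; the data do not provide sufficient evidence against H0.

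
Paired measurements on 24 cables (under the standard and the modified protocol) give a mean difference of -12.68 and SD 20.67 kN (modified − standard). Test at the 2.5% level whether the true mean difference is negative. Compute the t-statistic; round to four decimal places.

-3.0053

H0: μ_d = 0; H1: μ_d < 0 (paired t-test on the differences, left-tailed).
t = d̄/(s_d/√n) = -12.68/(20.67/√24) = -3.0053
df = n − 1 = 23
p-value = P(T ≤ -3.0053) ≈ 0.0032
Since p ≈ 0.0032 < α = 0.025, reject H0; the data support H1.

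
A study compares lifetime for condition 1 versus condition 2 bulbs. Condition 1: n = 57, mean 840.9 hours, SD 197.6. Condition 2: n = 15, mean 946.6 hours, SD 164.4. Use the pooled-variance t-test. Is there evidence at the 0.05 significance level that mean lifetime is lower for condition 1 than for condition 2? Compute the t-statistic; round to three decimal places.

-1.903

Let group 1 = condition 1, group 2 = condition 2. H0: μ_1 = μ_2; H1: μ_1 < μ_2 (two-sample pooled-variance t-test, left-tailed).
s_p² = [(57−1)·197.6² + (15−1)·164.4²]/(57+15−2) = 36642.1
t = (840.9 − 946.6)/√[36642.1·(1/57 + 1/15)] = -1.903
df = n₁ + n₂ − 2 = 70
p-value = P(T ≤ -1.903) ≈ 0.031
Since p ≈ 0.031 < α = 0.05, reject H0; the evidence is statistically significant.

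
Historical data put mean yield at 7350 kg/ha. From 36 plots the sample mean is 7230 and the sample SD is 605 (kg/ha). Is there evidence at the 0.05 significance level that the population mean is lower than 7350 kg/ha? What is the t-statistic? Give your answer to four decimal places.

H0: μ = 7350; H1: μ < 7350 (one-sample t-test, left-tailed).
t = (x̄ − μ₀)/(s/√n) = (7230 − 7350)/(605/√36) = -1.1901
df = n − 1 = 35
p-value = P(T ≤ -1.1901) ≈ 0.121
Since p ≈ 0.121 > α = 0.05, fail to reject H0; the data do not provide sufficient evidence against H0.

-1.1901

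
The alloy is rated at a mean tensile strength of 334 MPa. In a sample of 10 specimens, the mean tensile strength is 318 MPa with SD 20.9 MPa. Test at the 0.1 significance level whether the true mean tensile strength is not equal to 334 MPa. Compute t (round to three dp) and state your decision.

t = -2.421; reject H0

H0: μ = 334; H1: μ ≠ 334 (one-sample t-test, two-sided).
t = (x̄ − μ₀)/(s/√n) = (318 − 334)/(20.9/√10) = -2.421
df = n − 1 = 9
Two-sided p-value ≈ 0.0386
Since p ≈ 0.0386 < α = 0.1, reject H0; the data support H1.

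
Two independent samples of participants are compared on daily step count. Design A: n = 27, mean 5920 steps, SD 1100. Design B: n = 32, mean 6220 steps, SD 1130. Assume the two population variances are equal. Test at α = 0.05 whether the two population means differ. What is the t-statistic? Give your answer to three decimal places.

Let group 1 = design A, group 2 = design B. H0: μ_1 = μ_2; H1: μ_1 ≠ μ_2 (two-sample pooled-variance t-test, two-sided).
s_p² = [(27−1)·1100² + (32−1)·1130²]/(27+32−2) = 1246380
t = (5920 − 6220)/√[1246380·(1/27 + 1/32)] = -1.028
df = n₁ + n₂ − 2 = 57
Two-sided p-value ≈ 0.3081
Since p ≈ 0.3081 > α = 0.05, fail to reject H0; the data do not provide sufficient evidence against H0.

-1.028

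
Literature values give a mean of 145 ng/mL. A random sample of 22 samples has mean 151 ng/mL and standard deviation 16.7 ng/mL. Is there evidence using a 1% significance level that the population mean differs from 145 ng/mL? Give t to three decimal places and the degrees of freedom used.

H0: μ = 145; H1: μ ≠ 145 (one-sample t-test, two-sided).
t = (x̄ − μ₀)/(s/√n) = (151 − 145)/(16.7/√22) = 1.685
df = n − 1 = 21
Two-sided p-value ≈ 0.1068
Since p ≈ 0.1068 > α = 0.01, fail to reject H0; the evidence is not statistically significant.

t = 1.685, df = 21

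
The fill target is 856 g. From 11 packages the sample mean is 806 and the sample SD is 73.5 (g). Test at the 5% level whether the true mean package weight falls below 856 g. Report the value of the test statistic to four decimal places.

-2.2562

H0: μ = 856; H1: μ < 856 (one-sample t-test, left-tailed).
t = (x̄ − μ₀)/(s/√n) = (806 − 856)/(73.5/√11) = -2.2562
df = n − 1 = 10
p-value = P(T ≤ -2.2562) ≈ 0.024
Since p ≈ 0.024 < α = 0.05, reject H0; the data support H1.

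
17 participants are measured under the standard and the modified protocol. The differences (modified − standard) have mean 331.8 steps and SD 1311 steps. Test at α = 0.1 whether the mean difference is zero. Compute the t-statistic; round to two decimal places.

1.04

H0: μ_d = 0; H1: μ_d ≠ 0 (paired t-test on the differences, two-sided).
t = d̄/(s_d/√n) = 331.8/(1311/√17) = 1.04
df = n − 1 = 16
Two-sided p-value ≈ 0.3122
Since p ≈ 0.3122 > α = 0.1, fail to reject H0; the data do not provide sufficient evidence against H0.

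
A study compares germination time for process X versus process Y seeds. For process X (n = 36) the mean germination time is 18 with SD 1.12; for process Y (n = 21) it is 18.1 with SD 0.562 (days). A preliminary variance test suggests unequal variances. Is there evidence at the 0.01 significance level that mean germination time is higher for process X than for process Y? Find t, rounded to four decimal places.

Let group 1 = process X, group 2 = process Y. H0: μ_1 = μ_2; H1: μ_1 > μ_2 (Welch's two-sample t-test, right-tailed).
t = (x̄_1 − x̄_2)/√(s_1²/n_1 + s_2²/n_2) = (18 − 18.1)/√(1.12²/36 + 0.562²/21) = -0.4477
Welch–Satterthwaite df ≈ 54.10
p-value = P(T ≥ -0.4477) ≈ 0.672
Since p ≈ 0.672 > α = 0.01, fail to reject H0; the data do not provide sufficient evidence against H0.

-0.4477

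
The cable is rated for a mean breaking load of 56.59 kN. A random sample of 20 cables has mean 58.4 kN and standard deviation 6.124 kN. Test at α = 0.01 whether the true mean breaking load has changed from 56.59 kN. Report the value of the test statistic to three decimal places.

H0: μ = 56.59; H1: μ ≠ 56.59 (one-sample t-test, two-sided).
t = (x̄ − μ₀)/(s/√n) = (58.4 − 56.59)/(6.124/√20) = 1.322
df = n − 1 = 19
Two-sided p-value ≈ 0.2019
Since p ≈ 0.2019 > α = 0.01, fail to reject H0; the data do not provide sufficient evidence against H0.

1.322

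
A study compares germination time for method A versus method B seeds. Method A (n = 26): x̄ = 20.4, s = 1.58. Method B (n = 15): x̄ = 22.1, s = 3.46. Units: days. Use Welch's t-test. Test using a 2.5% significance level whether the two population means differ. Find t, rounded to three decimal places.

-1.798

Let group 1 = method A, group 2 = method B. H0: μ_1 = μ_2; H1: μ_1 ≠ μ_2 (Welch's two-sample t-test, two-sided).
t = (x̄_1 − x̄_2)/√(s_1²/n_1 + s_2²/n_2) = (20.4 − 22.1)/√(1.58²/26 + 3.46²/15) = -1.798
Welch–Satterthwaite df ≈ 17.43
Two-sided p-value ≈ 0.0895
Since p ≈ 0.0895 > α = 0.025, fail to reject H0; the data do not provide sufficient evidence against H0.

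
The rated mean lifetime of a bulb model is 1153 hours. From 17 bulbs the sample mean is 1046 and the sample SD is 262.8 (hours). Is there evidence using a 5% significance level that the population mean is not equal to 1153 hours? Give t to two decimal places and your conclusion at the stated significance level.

H0: μ = 1153; H1: μ ≠ 1153 (one-sample t-test, two-sided).
t = (x̄ − μ₀)/(s/√n) = (1046 − 1153)/(262.8/√17) = -1.68
df = n − 1 = 16
Two-sided p-value ≈ 0.1126
Since p ≈ 0.1126 > α = 0.05, fail to reject H0; the data do not provide sufficient evidence against H0.

t = -1.68; fail to reject H0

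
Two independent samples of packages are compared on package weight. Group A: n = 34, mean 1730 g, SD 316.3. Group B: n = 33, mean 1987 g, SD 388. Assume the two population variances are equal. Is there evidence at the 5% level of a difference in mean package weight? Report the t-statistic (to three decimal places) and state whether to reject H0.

t = -2.976; reject H0

Let group 1 = group A, group 2 = group B. H0: μ_1 = μ_2; H1: μ_1 ≠ μ_2 (two-sample pooled-variance t-test, two-sided).
s_p² = [(34−1)·316.3² + (33−1)·388²]/(34+33−2) = 124906
t = (1730 − 1987)/√[124906·(1/34 + 1/33)] = -2.976
df = n₁ + n₂ − 2 = 65
Two-sided p-value ≈ 0.004
Since p ≈ 0.004 < α = 0.05, reject H0; the evidence is statistically significant.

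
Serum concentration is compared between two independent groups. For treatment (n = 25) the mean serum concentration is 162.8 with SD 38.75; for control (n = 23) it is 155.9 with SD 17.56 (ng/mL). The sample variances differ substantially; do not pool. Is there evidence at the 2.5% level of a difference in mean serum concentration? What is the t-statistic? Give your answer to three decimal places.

0.805

Let group 1 = treatment, group 2 = control. H0: μ_1 = μ_2; H1: μ_1 ≠ μ_2 (Welch's two-sample t-test, two-sided).
t = (x̄_1 − x̄_2)/√(s_1²/n_1 + s_2²/n_2) = (162.8 − 155.9)/√(38.75²/25 + 17.56²/23) = 0.805
Welch–Satterthwaite df ≈ 34.06
Two-sided p-value ≈ 0.426
Since p ≈ 0.426 > α = 0.025, fail to reject H0; the evidence is not statistically significant.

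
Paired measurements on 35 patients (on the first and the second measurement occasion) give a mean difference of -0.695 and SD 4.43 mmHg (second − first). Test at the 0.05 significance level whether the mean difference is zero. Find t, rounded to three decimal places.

H0: μ_d = 0; H1: μ_d ≠ 0 (paired t-test on the differences, two-sided).
t = d̄/(s_d/√n) = -0.695/(4.43/√35) = -0.928
df = n − 1 = 34
Two-sided p-value ≈ 0.3599
Since p ≈ 0.3599 > α = 0.05, fail to reject H0; the evidence is not statistically significant.

-0.928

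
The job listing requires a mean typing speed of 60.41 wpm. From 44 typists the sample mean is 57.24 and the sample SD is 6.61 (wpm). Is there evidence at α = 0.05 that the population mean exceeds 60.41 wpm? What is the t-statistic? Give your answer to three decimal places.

-3.181

H0: μ = 60.41; H1: μ > 60.41 (one-sample t-test, right-tailed).
t = (x̄ − μ₀)/(s/√n) = (57.24 − 60.41)/(6.61/√44) = -3.181
df = n − 1 = 43
p-value = P(T ≥ -3.181) ≈ 0.999
Since p ≈ 0.999 > α = 0.05, fail to reject H0; the evidence is not statistically significant.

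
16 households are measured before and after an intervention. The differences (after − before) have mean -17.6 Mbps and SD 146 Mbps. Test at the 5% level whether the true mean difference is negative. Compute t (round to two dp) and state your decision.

t = -0.48; fail to reject H0

H0: μ_d = 0; H1: μ_d < 0 (paired t-test on the differences, left-tailed).
t = d̄/(s_d/√n) = -17.6/(146/√16) = -0.48
df = n − 1 = 15
p-value = P(T ≤ -0.48) ≈ 0.3183
Since p ≈ 0.3183 > α = 0.05, fail to reject H0; the data do not provide sufficient evidence against H0.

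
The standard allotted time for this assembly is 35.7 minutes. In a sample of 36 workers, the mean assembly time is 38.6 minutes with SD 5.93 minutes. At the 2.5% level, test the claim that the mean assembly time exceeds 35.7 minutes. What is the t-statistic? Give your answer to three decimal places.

H0: μ = 35.7; H1: μ > 35.7 (one-sample t-test, right-tailed).
t = (x̄ − μ₀)/(s/√n) = (38.6 − 35.7)/(5.93/√36) = 2.934
df = n − 1 = 35
p-value = P(T ≥ 2.934) ≈ 0.003
Since p ≈ 0.003 < α = 0.025, reject H0; the data support H1.

2.934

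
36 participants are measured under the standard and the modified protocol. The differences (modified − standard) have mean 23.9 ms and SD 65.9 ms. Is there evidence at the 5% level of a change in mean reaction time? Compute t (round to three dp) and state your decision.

t = 2.176; reject H0

H0: μ_d = 0; H1: μ_d ≠ 0 (paired t-test on the differences, two-sided).
t = d̄/(s_d/√n) = 23.9/(65.9/√36) = 2.176
df = n − 1 = 35
Two-sided p-value ≈ 0.0364
Since p ≈ 0.0364 < α = 0.05, reject H0; the evidence is statistically significant.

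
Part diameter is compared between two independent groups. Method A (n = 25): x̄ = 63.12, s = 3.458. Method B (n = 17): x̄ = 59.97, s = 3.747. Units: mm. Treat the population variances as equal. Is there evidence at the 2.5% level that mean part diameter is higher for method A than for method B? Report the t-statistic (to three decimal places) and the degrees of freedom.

Let group 1 = method A, group 2 = method B. H0: μ_1 = μ_2; H1: μ_1 > μ_2 (two-sample pooled-variance t-test, right-tailed).
s_p² = [(25−1)·3.458² + (17−1)·3.747²]/(25+17−2) = 12.7907
t = (63.12 − 59.97)/√[12.7907·(1/25 + 1/17)] = 2.802
df = n₁ + n₂ − 2 = 40
p-value = P(T ≥ 2.802) ≈ 0.004
Since p ≈ 0.004 < α = 0.025, reject H0; the evidence is statistically significant.

t = 2.802, df = 40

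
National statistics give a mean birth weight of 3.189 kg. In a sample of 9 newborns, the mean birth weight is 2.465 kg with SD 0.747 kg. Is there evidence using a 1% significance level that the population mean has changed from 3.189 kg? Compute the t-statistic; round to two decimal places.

-2.91

H0: μ = 3.189; H1: μ ≠ 3.189 (one-sample t-test, two-sided).
t = (x̄ − μ₀)/(s/√n) = (2.465 − 3.189)/(0.747/√9) = -2.91
df = n − 1 = 8
Two-sided p-value ≈ 0.020
Since p ≈ 0.020 > α = 0.01, fail to reject H0; the data do not provide sufficient evidence against H0.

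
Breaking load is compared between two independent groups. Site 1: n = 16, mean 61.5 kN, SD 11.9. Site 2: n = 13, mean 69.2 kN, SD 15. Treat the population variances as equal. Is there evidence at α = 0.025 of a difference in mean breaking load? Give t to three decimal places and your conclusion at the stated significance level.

Let group 1 = site 1, group 2 = site 2. H0: μ_1 = μ_2; H1: μ_1 ≠ μ_2 (two-sample pooled-variance t-test, two-sided).
s_p² = [(16−1)·11.9² + (13−1)·15²]/(16+13−2) = 178.672
t = (61.5 − 69.2)/√[178.672·(1/16 + 1/13)] = -1.543
df = n₁ + n₂ − 2 = 27
Two-sided p-value ≈ 0.135
Since p ≈ 0.135 > α = 0.025, fail to reject H0; the data do not provide sufficient evidence against H0.

t = -1.543; fail to reject H0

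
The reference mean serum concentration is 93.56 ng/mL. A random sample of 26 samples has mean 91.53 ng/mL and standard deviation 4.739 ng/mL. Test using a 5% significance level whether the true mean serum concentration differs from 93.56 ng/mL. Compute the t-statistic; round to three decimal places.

H0: μ = 93.56; H1: μ ≠ 93.56 (one-sample t-test, two-sided).
t = (x̄ − μ₀)/(s/√n) = (91.53 − 93.56)/(4.739/√26) = -2.184
df = n − 1 = 25
Two-sided p-value ≈ 0.039
Since p ≈ 0.039 < α = 0.05, reject H0; the evidence is statistically significant.

-2.184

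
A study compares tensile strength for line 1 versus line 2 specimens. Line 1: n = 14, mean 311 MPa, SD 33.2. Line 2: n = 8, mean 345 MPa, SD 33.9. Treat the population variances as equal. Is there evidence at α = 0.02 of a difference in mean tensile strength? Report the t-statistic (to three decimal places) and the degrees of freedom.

t = -2.294, df = 20

Let group 1 = line 1, group 2 = line 2. H0: μ_1 = μ_2; H1: μ_1 ≠ μ_2 (two-sample pooled-variance t-test, two-sided).
s_p² = [(14−1)·33.2² + (8−1)·33.9²]/(14+8−2) = 1118.68
t = (311 − 345)/√[1118.68·(1/14 + 1/8)] = -2.294
df = n₁ + n₂ − 2 = 20
Two-sided p-value ≈ 0.033
Since p ≈ 0.033 > α = 0.02, fail to reject H0; the evidence is not statistically significant.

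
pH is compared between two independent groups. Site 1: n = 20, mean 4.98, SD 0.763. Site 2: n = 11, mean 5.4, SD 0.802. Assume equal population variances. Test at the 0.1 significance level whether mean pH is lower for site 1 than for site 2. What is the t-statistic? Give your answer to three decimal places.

Let group 1 = site 1, group 2 = site 2. H0: μ_1 = μ_2; H1: μ_1 < μ_2 (two-sample pooled-variance t-test, left-tailed).
s_p² = [(20−1)·0.763² + (11−1)·0.802²]/(20+11−2) = 0.603216
t = (4.98 − 5.4)/√[0.603216·(1/20 + 1/11)] = -1.441
df = n₁ + n₂ − 2 = 29
p-value = P(T ≤ -1.441) ≈ 0.080
Since p ≈ 0.080 < α = 0.1, reject H0; the data support H1.

-1.441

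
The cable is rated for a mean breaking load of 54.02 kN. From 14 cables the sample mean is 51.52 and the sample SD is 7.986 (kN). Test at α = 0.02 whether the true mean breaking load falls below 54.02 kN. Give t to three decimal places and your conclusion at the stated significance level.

H0: μ = 54.02; H1: μ < 54.02 (one-sample t-test, left-tailed).
t = (x̄ − μ₀)/(s/√n) = (51.52 − 54.02)/(7.986/√14) = -1.171
df = n − 1 = 13
p-value = P(T ≤ -1.171) ≈ 0.131
Since p ≈ 0.131 > α = 0.02, fail to reject H0; the evidence is not statistically significant.

t = -1.171; fail to reject H0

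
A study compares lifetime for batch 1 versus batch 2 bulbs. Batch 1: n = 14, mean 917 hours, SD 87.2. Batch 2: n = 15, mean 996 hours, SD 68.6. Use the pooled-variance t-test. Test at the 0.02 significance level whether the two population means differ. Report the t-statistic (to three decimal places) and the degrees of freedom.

t = -2.722, df = 27

Let group 1 = batch 1, group 2 = batch 2. H0: μ_1 = μ_2; H1: μ_1 ≠ μ_2 (two-sample pooled-variance t-test, two-sided).
s_p² = [(14−1)·87.2² + (15−1)·68.6²]/(14+15−2) = 6101.24
t = (917 − 996)/√[6101.24·(1/14 + 1/15)] = -2.722
df = n₁ + n₂ − 2 = 27
Two-sided p-value ≈ 0.011
Since p ≈ 0.011 < α = 0.02, reject H0; the evidence is statistically significant.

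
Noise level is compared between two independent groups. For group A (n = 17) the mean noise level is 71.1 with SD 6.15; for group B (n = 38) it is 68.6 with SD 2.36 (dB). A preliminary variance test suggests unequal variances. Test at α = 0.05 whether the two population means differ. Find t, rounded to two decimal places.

1.62

Let group 1 = group A, group 2 = group B. H0: μ_1 = μ_2; H1: μ_1 ≠ μ_2 (Welch's two-sample t-test, two-sided).
t = (x̄_1 − x̄_2)/√(s_1²/n_1 + s_2²/n_2) = (71.1 − 68.6)/√(6.15²/17 + 2.36²/38) = 1.62
Welch–Satterthwaite df ≈ 18.14
Two-sided p-value ≈ 0.122
Since p ≈ 0.122 > α = 0.05, fail to reject H0; the data do not provide sufficient evidence against H0.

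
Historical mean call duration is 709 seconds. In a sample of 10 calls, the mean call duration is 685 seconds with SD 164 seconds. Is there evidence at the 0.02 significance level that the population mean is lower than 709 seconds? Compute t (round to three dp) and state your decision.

H0: μ = 709; H1: μ < 709 (one-sample t-test, left-tailed).
t = (x̄ − μ₀)/(s/√n) = (685 − 709)/(164/√10) = -0.463
df = n − 1 = 9
p-value = P(T ≤ -0.463) ≈ 0.327
Since p ≈ 0.327 > α = 0.02, fail to reject H0; the data do not provide sufficient evidence against H0.

t = -0.463; fail to reject H0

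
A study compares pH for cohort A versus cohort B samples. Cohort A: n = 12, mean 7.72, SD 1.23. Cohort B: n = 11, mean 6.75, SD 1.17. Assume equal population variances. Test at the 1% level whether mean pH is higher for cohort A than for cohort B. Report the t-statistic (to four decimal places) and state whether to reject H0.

Let group 1 = cohort A, group 2 = cohort B. H0: μ_1 = μ_2; H1: μ_1 > μ_2 (two-sample pooled-variance t-test, right-tailed).
s_p² = [(12−1)·1.23² + (11−1)·1.17²]/(12+11−2) = 1.44433
t = (7.72 − 6.75)/√[1.44433·(1/12 + 1/11)] = 1.9336
df = n₁ + n₂ − 2 = 21
p-value = P(T ≥ 1.9336) ≈ 0.033
Since p ≈ 0.033 > α = 0.01, fail to reject H0; the data do not provide sufficient evidence against H0.

t = 1.9336; fail to reject H0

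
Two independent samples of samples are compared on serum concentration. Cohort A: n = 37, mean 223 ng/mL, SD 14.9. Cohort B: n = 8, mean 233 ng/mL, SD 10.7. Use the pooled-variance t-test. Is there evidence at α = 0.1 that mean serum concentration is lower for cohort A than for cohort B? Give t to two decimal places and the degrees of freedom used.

Let group 1 = cohort A, group 2 = cohort B. H0: μ_1 = μ_2; H1: μ_1 < μ_2 (two-sample pooled-variance t-test, left-tailed).
s_p² = [(37−1)·14.9² + (8−1)·10.7²]/(37+8−2) = 204.507
t = (223 − 233)/√[204.507·(1/37 + 1/8)] = -1.79
df = n₁ + n₂ − 2 = 43
p-value = P(T ≤ -1.79) ≈ 0.0400
Since p ≈ 0.0400 < α = 0.1, reject H0; the evidence is statistically significant.

t = -1.79, df = 43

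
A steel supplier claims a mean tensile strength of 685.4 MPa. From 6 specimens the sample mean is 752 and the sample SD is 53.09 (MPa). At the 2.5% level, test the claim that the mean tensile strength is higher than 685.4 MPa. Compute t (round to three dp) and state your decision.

H0: μ = 685.4; H1: μ > 685.4 (one-sample t-test, right-tailed).
t = (x̄ − μ₀)/(s/√n) = (752 − 685.4)/(53.09/√6) = 3.073
df = n − 1 = 5
p-value = P(T ≥ 3.073) ≈ 0.0138
Since p ≈ 0.0138 < α = 0.025, reject H0; the evidence is statistically significant.

t = 3.073; reject H0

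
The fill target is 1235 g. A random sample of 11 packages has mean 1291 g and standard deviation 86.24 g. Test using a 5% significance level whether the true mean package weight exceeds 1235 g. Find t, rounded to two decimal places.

H0: μ = 1235; H1: μ > 1235 (one-sample t-test, right-tailed).
t = (x̄ − μ₀)/(s/√n) = (1291 − 1235)/(86.24/√11) = 2.15
df = n − 1 = 10
p-value = P(T ≥ 2.15) ≈ 0.028
Since p ≈ 0.028 < α = 0.05, reject H0; the evidence is statistically significant.

2.15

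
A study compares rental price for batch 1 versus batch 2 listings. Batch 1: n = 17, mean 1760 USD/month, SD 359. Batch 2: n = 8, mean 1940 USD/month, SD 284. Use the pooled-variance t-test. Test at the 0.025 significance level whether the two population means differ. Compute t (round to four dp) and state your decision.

t = -1.2423; fail to reject H0

Let group 1 = batch 1, group 2 = batch 2. H0: μ_1 = μ_2; H1: μ_1 ≠ μ_2 (two-sample pooled-variance t-test, two-sided).
s_p² = [(17−1)·359² + (8−1)·284²]/(17+8−2) = 114204
t = (1760 − 1940)/√[114204·(1/17 + 1/8)] = -1.2423
df = n₁ + n₂ − 2 = 23
Two-sided p-value ≈ 0.227
Since p ≈ 0.227 > α = 0.025, fail to reject H0; the data do not provide sufficient evidence against H0.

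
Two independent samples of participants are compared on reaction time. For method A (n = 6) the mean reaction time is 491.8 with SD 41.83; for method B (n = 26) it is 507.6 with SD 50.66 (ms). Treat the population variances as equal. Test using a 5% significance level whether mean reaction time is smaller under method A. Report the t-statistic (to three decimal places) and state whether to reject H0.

Let group 1 = method A, group 2 = method B. H0: μ_1 = μ_2; H1: μ_1 < μ_2 (two-sample pooled-variance t-test, left-tailed).
s_p² = [(6−1)·41.83² + (26−1)·50.66²]/(6+26−2) = 2430.32
t = (491.8 − 507.6)/√[2430.32·(1/6 + 1/26)] = -0.708
df = n₁ + n₂ − 2 = 30
p-value = P(T ≤ -0.708) ≈ 0.242
Since p ≈ 0.242 > α = 0.05, fail to reject H0; the evidence is not statistically significant.

t = -0.708; fail to reject H0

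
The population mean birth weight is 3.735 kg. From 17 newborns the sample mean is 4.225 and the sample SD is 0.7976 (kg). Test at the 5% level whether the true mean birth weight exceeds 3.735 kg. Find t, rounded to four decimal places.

H0: μ = 3.735; H1: μ > 3.735 (one-sample t-test, right-tailed).
t = (x̄ − μ₀)/(s/√n) = (4.225 − 3.735)/(0.7976/√17) = 2.5330
df = n − 1 = 16
p-value = P(T ≥ 2.5330) ≈ 0.0111
Since p ≈ 0.0111 < α = 0.05, reject H0; the evidence is statistically significant.

2.5330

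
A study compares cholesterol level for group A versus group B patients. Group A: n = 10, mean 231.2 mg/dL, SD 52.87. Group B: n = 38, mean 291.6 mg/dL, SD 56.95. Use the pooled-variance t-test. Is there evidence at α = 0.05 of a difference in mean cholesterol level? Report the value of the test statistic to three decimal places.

Let group 1 = group A, group 2 = group B. H0: μ_1 = μ_2; H1: μ_1 ≠ μ_2 (two-sample pooled-variance t-test, two-sided).
s_p² = [(10−1)·52.87² + (38−1)·56.95²]/(10+38−2) = 3155.64
t = (231.2 − 291.6)/√[3155.64·(1/10 + 1/38)] = -3.025
df = n₁ + n₂ − 2 = 46
Two-sided p-value ≈ 0.0041
Since p ≈ 0.0041 < α = 0.05, reject H0; the data support H1.

-3.025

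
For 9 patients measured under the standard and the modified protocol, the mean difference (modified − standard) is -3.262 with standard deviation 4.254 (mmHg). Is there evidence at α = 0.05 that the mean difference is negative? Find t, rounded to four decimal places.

H0: μ_d = 0; H1: μ_d < 0 (paired t-test on the differences, left-tailed).
t = d̄/(s_d/√n) = -3.262/(4.254/√9) = -2.3004
df = n − 1 = 8
p-value = P(T ≤ -2.3004) ≈ 0.025
Since p ≈ 0.025 < α = 0.05, reject H0; the evidence is statistically significant.

-2.3004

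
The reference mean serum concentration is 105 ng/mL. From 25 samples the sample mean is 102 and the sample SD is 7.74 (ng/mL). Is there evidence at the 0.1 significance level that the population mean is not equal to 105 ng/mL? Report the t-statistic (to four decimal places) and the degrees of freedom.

H0: μ = 105; H1: μ ≠ 105 (one-sample t-test, two-sided).
t = (x̄ − μ₀)/(s/√n) = (102 − 105)/(7.74/√25) = -1.9380
df = n − 1 = 24
Two-sided p-value ≈ 0.064
Since p ≈ 0.064 < α = 0.1, reject H0; the data support H1.

t = -1.9380, df = 24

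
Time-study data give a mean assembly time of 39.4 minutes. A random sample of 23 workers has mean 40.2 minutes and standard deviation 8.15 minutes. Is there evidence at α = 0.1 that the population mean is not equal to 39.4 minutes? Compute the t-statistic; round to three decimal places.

H0: μ = 39.4; H1: μ ≠ 39.4 (one-sample t-test, two-sided).
t = (x̄ − μ₀)/(s/√n) = (40.2 − 39.4)/(8.15/√23) = 0.471
df = n − 1 = 22
Two-sided p-value ≈ 0.642
Since p ≈ 0.642 > α = 0.1, fail to reject H0; the evidence is not statistically significant.

0.471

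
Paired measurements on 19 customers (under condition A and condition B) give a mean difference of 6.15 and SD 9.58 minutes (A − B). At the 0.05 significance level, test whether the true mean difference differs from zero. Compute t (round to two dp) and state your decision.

H0: μ_d = 0; H1: μ_d ≠ 0 (paired t-test on the differences, two-sided).
t = d̄/(s_d/√n) = 6.15/(9.58/√19) = 2.80
df = n − 1 = 18
Two-sided p-value ≈ 0.012
Since p ≈ 0.012 < α = 0.05, reject H0; the data support H1.

t = 2.80; reject H0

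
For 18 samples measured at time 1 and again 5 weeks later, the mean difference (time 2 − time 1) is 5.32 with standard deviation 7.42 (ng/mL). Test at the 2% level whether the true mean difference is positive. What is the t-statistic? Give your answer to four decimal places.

H0: μ_d = 0; H1: μ_d > 0 (paired t-test on the differences, right-tailed).
t = d̄/(s_d/√n) = 5.32/(7.42/√18) = 3.0419
df = n − 1 = 17
p-value = P(T ≥ 3.0419) ≈ 0.0037
Since p ≈ 0.0037 < α = 0.02, reject H0; the evidence is statistically significant.

3.0419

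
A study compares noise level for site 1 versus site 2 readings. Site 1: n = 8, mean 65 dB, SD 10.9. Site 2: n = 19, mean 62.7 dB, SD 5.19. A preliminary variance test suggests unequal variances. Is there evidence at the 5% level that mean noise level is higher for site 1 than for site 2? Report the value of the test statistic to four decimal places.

Let group 1 = site 1, group 2 = site 2. H0: μ_1 = μ_2; H1: μ_1 > μ_2 (Welch's two-sample t-test, right-tailed).
t = (x̄_1 − x̄_2)/√(s_1²/n_1 + s_2²/n_2) = (65 − 62.7)/√(10.9²/8 + 5.19²/19) = 0.5702
Welch–Satterthwaite df ≈ 8.37
p-value = P(T ≥ 0.5702) ≈ 0.2918
Since p ≈ 0.2918 > α = 0.05, fail to reject H0; the data do not provide sufficient evidence against H0.

0.5702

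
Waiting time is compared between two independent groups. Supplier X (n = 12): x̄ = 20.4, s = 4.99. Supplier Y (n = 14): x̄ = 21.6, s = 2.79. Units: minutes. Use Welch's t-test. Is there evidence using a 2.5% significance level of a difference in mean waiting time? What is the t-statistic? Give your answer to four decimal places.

-0.7398

Let group 1 = supplier X, group 2 = supplier Y. H0: μ_1 = μ_2; H1: μ_1 ≠ μ_2 (Welch's two-sample t-test, two-sided).
t = (x̄_1 − x̄_2)/√(s_1²/n_1 + s_2²/n_2) = (20.4 − 21.6)/√(4.99²/12 + 2.79²/14) = -0.7398
Welch–Satterthwaite df ≈ 16.67
Two-sided p-value ≈ 0.4697
Since p ≈ 0.4697 > α = 0.025, fail to reject H0; the data do not provide sufficient evidence against H0.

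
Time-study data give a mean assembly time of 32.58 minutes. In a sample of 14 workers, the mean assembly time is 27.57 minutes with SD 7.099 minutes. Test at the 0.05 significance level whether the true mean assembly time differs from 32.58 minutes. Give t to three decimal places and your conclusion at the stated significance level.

t = -2.641; reject H0

H0: μ = 32.58; H1: μ ≠ 32.58 (one-sample t-test, two-sided).
t = (x̄ − μ₀)/(s/√n) = (27.57 − 32.58)/(7.099/√14) = -2.641
df = n − 1 = 13
Two-sided p-value ≈ 0.020
Since p ≈ 0.020 < α = 0.05, reject H0; the data support H1.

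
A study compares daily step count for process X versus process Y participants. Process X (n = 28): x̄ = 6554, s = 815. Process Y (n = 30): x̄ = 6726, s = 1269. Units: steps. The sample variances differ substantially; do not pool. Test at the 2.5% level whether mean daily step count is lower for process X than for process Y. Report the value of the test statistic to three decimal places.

Let group 1 = process X, group 2 = process Y. H0: μ_1 = μ_2; H1: μ_1 < μ_2 (Welch's two-sample t-test, left-tailed).
t = (x̄_1 − x̄_2)/√(s_1²/n_1 + s_2²/n_2) = (6554 − 6726)/√(815²/28 + 1269²/30) = -0.618
Welch–Satterthwaite df ≈ 49.84
p-value = P(T ≤ -0.618) ≈ 0.270
Since p ≈ 0.270 > α = 0.025, fail to reject H0; the evidence is not statistically significant.

-0.618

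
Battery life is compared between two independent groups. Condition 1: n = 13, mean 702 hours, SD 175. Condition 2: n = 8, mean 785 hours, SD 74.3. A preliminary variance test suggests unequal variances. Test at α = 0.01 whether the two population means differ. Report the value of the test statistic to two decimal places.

-1.50

Let group 1 = condition 1, group 2 = condition 2. H0: μ_1 = μ_2; H1: μ_1 ≠ μ_2 (Welch's two-sample t-test, two-sided).
t = (x̄_1 − x̄_2)/√(s_1²/n_1 + s_2²/n_2) = (702 − 785)/√(175²/13 + 74.3²/8) = -1.50
Welch–Satterthwaite df ≈ 17.49
Two-sided p-value ≈ 0.150
Since p ≈ 0.150 > α = 0.01, fail to reject H0; the data do not provide sufficient evidence against H0.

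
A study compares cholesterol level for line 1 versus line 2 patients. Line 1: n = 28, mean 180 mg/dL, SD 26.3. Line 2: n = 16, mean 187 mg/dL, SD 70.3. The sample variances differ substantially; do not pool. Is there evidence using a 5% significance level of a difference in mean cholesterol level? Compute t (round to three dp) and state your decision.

t = -0.383; fail to reject H0

Let group 1 = line 1, group 2 = line 2. H0: μ_1 = μ_2; H1: μ_1 ≠ μ_2 (Welch's two-sample t-test, two-sided).
t = (x̄_1 − x̄_2)/√(s_1²/n_1 + s_2²/n_2) = (180 − 187)/√(26.3²/28 + 70.3²/16) = -0.383
Welch–Satterthwaite df ≈ 17.43
Two-sided p-value ≈ 0.706
Since p ≈ 0.706 > α = 0.05, fail to reject H0; the data do not provide sufficient evidence against H0.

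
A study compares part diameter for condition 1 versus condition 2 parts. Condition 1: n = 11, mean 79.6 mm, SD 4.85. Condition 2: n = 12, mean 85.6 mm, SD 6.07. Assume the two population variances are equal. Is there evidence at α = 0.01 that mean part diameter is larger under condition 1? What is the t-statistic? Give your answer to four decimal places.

Let group 1 = condition 1, group 2 = condition 2. H0: μ_1 = μ_2; H1: μ_1 > μ_2 (two-sample pooled-variance t-test, right-tailed).
s_p² = [(11−1)·4.85² + (12−1)·6.07²]/(11+12−2) = 30.5009
t = (79.6 − 85.6)/√[30.5009·(1/11 + 1/12)] = -2.6027
df = n₁ + n₂ − 2 = 21
p-value = P(T ≥ -2.6027) ≈ 0.992
Since p ≈ 0.992 > α = 0.01, fail to reject H0; the evidence is not statistically significant.

-2.6027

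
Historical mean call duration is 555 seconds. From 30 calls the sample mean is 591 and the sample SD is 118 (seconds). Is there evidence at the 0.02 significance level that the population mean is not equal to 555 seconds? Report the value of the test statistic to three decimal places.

H0: μ = 555; H1: μ ≠ 555 (one-sample t-test, two-sided).
t = (x̄ − μ₀)/(s/√n) = (591 − 555)/(118/√30) = 1.671
df = n − 1 = 29
Two-sided p-value ≈ 0.1055
Since p ≈ 0.1055 > α = 0.02, fail to reject H0; the evidence is not statistically significant.

1.671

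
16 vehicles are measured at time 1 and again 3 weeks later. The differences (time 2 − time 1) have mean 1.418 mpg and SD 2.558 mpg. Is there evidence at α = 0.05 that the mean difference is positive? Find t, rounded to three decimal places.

H0: μ_d = 0; H1: μ_d > 0 (paired t-test on the differences, right-tailed).
t = d̄/(s_d/√n) = 1.418/(2.558/√16) = 2.217
df = n − 1 = 15
p-value = P(T ≥ 2.217) ≈ 0.0212
Since p ≈ 0.0212 < α = 0.05, reject H0; the evidence is statistically significant.

2.217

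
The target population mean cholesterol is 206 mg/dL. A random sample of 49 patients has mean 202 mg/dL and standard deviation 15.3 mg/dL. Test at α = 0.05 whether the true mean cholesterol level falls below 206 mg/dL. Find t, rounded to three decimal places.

-1.830

H0: μ = 206; H1: μ < 206 (one-sample t-test, left-tailed).
t = (x̄ − μ₀)/(s/√n) = (202 − 206)/(15.3/√49) = -1.830
df = n − 1 = 48
p-value = P(T ≤ -1.830) ≈ 0.037
Since p ≈ 0.037 < α = 0.05, reject H0; the evidence is statistically significant.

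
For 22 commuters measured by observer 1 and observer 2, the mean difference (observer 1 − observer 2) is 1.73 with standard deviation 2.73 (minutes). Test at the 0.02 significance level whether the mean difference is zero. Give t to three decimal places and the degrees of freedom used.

H0: μ_d = 0; H1: μ_d ≠ 0 (paired t-test on the differences, two-sided).
t = d̄/(s_d/√n) = 1.73/(2.73/√22) = 2.972
df = n − 1 = 21
Two-sided p-value ≈ 0.0073
Since p ≈ 0.0073 < α = 0.02, reject H0; the data support H1.

t = 2.972, df = 21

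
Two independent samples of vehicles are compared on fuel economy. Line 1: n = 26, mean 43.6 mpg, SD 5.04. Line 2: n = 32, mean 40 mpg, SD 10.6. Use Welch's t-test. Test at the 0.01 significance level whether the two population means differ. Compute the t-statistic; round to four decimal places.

Let group 1 = line 1, group 2 = line 2. H0: μ_1 = μ_2; H1: μ_1 ≠ μ_2 (Welch's two-sample t-test, two-sided).
t = (x̄_1 − x̄_2)/√(s_1²/n_1 + s_2²/n_2) = (43.6 − 40)/√(5.04²/26 + 10.6²/32) = 1.6993
Welch–Satterthwaite df ≈ 46.21
Two-sided p-value ≈ 0.096
Since p ≈ 0.096 > α = 0.01, fail to reject H0; the data do not provide sufficient evidence against H0.

1.6993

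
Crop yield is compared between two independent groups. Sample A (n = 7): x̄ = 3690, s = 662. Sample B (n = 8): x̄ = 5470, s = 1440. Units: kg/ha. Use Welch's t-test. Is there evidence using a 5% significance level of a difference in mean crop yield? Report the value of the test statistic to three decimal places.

-3.138

Let group 1 = sample A, group 2 = sample B. H0: μ_1 = μ_2; H1: μ_1 ≠ μ_2 (Welch's two-sample t-test, two-sided).
t = (x̄_1 − x̄_2)/√(s_1²/n_1 + s_2²/n_2) = (3690 − 5470)/√(662²/7 + 1440²/8) = -3.138
Welch–Satterthwaite df ≈ 10.10
Two-sided p-value ≈ 0.0104
Since p ≈ 0.0104 < α = 0.05, reject H0; the data support H1.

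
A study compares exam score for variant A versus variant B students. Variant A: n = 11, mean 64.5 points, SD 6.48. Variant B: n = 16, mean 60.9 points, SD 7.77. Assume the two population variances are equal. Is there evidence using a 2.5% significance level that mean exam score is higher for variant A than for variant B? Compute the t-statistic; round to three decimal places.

Let group 1 = variant A, group 2 = variant B. H0: μ_1 = μ_2; H1: μ_1 > μ_2 (two-sample pooled-variance t-test, right-tailed).
s_p² = [(11−1)·6.48² + (16−1)·7.77²]/(11+16−2) = 53.0199
t = (64.5 − 60.9)/√[53.0199·(1/11 + 1/16)] = 1.262
df = n₁ + n₂ − 2 = 25
p-value = P(T ≥ 1.262) ≈ 0.109
Since p ≈ 0.109 > α = 0.025, fail to reject H0; the data do not provide sufficient evidence against H0.

1.262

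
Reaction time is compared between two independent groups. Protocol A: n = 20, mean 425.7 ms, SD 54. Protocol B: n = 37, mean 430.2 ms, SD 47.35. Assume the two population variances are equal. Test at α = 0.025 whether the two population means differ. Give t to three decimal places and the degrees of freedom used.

Let group 1 = protocol A, group 2 = protocol B. H0: μ_1 = μ_2; H1: μ_1 ≠ μ_2 (two-sample pooled-variance t-test, two-sided).
s_p² = [(20−1)·54² + (37−1)·47.35²]/(20+37−2) = 2474.85
t = (425.7 − 430.2)/√[2474.85·(1/20 + 1/37)] = -0.326
df = n₁ + n₂ − 2 = 55
Two-sided p-value ≈ 0.7457
Since p ≈ 0.7457 > α = 0.025, fail to reject H0; the evidence is not statistically significant.

t = -0.326, df = 55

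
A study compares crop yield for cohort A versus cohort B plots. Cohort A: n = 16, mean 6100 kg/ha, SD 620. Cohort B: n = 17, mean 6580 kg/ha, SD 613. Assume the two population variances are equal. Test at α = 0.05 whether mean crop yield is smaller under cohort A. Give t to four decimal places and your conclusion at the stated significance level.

t = -2.2357; reject H0

Let group 1 = cohort A, group 2 = cohort B. H0: μ_1 = μ_2; H1: μ_1 < μ_2 (two-sample pooled-variance t-test, left-tailed).
s_p² = [(16−1)·620² + (17−1)·613²]/(16+17−2) = 379945
t = (6100 − 6580)/√[379945·(1/16 + 1/17)] = -2.2357
df = n₁ + n₂ − 2 = 31
p-value = P(T ≤ -2.2357) ≈ 0.016
Since p ≈ 0.016 < α = 0.05, reject H0; the evidence is statistically significant.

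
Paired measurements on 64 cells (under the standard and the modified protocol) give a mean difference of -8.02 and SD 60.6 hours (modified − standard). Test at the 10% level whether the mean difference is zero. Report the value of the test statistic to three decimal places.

-1.059

H0: μ_d = 0; H1: μ_d ≠ 0 (paired t-test on the differences, two-sided).
t = d̄/(s_d/√n) = -8.02/(60.6/√64) = -1.059
df = n − 1 = 63
Two-sided p-value ≈ 0.2938
Since p ≈ 0.2938 > α = 0.1, fail to reject H0; the data do not provide sufficient evidence against H0.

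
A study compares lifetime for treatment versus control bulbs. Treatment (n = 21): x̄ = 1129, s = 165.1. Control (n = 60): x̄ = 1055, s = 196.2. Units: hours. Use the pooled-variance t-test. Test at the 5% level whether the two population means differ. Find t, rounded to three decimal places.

Let group 1 = treatment, group 2 = control. H0: μ_1 = μ_2; H1: μ_1 ≠ μ_2 (two-sample pooled-variance t-test, two-sided).
s_p² = [(21−1)·165.1² + (60−1)·196.2²]/(21+60−2) = 35649.8
t = (1129 − 1055)/√[35649.8·(1/21 + 1/60)] = 1.546
df = n₁ + n₂ − 2 = 79
Two-sided p-value ≈ 0.1262
Since p ≈ 0.1262 > α = 0.05, fail to reject H0; the data do not provide sufficient evidence against H0.

1.546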